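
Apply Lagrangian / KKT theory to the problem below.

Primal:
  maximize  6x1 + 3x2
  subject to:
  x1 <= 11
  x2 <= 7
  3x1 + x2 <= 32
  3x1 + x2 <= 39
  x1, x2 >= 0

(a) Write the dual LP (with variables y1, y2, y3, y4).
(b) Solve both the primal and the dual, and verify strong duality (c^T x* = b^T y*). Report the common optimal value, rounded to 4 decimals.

The standard primal-dual pair for 'max c^T x s.t. A x <= b, x >= 0' is:
  Dual:  min b^T y  s.t.  A^T y >= c,  y >= 0.

So the dual LP is:
  minimize  11y1 + 7y2 + 32y3 + 39y4
  subject to:
    y1 + 3y3 + 3y4 >= 6
    y2 + y3 + y4 >= 3
    y1, y2, y3, y4 >= 0

Solving the primal: x* = (8.3333, 7).
  primal value c^T x* = 71.
Solving the dual: y* = (0, 1, 2, 0).
  dual value b^T y* = 71.
Strong duality: c^T x* = b^T y*. Confirmed.

71


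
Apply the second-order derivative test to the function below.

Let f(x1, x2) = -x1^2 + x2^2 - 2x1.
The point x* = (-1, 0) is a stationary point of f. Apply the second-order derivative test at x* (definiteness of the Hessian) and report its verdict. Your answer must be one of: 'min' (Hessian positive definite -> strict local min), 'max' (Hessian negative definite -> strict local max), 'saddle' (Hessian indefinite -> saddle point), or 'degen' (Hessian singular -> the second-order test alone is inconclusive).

Compute the Hessian H = grad^2 f:
  H = [[-2, 0], [0, 2]]
Verify stationarity: grad f(x*) = H x* + g = (0, 0).
Eigenvalues of H: -2, 2.
Eigenvalues have mixed signs, so H is indefinite -> x* is a saddle point.

saddle


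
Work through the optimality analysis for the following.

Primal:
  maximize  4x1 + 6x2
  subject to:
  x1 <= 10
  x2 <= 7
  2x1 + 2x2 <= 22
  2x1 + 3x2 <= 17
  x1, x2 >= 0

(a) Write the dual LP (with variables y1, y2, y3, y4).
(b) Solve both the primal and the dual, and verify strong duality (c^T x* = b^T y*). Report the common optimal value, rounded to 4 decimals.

The standard primal-dual pair for 'max c^T x s.t. A x <= b, x >= 0' is:
  Dual:  min b^T y  s.t.  A^T y >= c,  y >= 0.

So the dual LP is:
  minimize  10y1 + 7y2 + 22y3 + 17y4
  subject to:
    y1 + 2y3 + 2y4 >= 4
    y2 + 2y3 + 3y4 >= 6
    y1, y2, y3, y4 >= 0

Solving the primal: x* = (8.5, 0).
  primal value c^T x* = 34.
Solving the dual: y* = (0, 0, 0, 2).
  dual value b^T y* = 34.
Strong duality: c^T x* = b^T y*. Confirmed.

34


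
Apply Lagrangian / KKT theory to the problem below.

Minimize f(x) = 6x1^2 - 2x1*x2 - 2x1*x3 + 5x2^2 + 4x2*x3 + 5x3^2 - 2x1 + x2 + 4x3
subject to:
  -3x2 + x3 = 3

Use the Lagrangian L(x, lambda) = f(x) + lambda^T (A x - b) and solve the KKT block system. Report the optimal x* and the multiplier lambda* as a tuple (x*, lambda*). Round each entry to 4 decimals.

Form the Lagrangian:
  L(x, lambda) = (1/2) x^T Q x + c^T x + lambda^T (A x - b)
Stationarity (grad_x L = 0): Q x + c + A^T lambda = 0.
Primal feasibility: A x = b.

This gives the KKT block system:
  [ Q   A^T ] [ x     ]   [-c ]
  [ A    0  ] [ lambda ] = [ b ]

Solving the linear system:
  x*      = (0.0506, -0.9242, 0.2275)
  lambda* = (-2.4775)
  f(x*)   = 3.6587

x* = (0.0506, -0.9242, 0.2275), lambda* = (-2.4775)


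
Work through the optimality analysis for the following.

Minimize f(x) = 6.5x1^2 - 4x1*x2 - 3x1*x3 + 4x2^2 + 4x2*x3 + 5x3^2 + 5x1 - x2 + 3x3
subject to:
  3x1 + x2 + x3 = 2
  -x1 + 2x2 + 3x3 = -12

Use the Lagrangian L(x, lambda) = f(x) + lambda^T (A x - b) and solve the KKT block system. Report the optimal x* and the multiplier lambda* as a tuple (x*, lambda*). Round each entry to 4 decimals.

Form the Lagrangian:
  L(x, lambda) = (1/2) x^T Q x + c^T x + lambda^T (A x - b)
Stationarity (grad_x L = 0): Q x + c + A^T lambda = 0.
Primal feasibility: A x = b.

This gives the KKT block system:
  [ Q   A^T ] [ x     ]   [-c ]
  [ A    0  ] [ lambda ] = [ b ]

Solving the linear system:
  x*      = (1.7977, 0.023, -3.4161)
  lambda* = (-7.9117, 14.7913)
  f(x*)   = 96.0179

x* = (1.7977, 0.023, -3.4161), lambda* = (-7.9117, 14.7913)


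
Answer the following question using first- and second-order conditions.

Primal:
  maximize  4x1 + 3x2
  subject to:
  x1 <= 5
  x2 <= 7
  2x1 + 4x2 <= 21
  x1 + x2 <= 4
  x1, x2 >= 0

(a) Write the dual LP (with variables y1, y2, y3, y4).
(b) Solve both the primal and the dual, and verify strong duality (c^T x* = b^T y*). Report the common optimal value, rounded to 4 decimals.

The standard primal-dual pair for 'max c^T x s.t. A x <= b, x >= 0' is:
  Dual:  min b^T y  s.t.  A^T y >= c,  y >= 0.

So the dual LP is:
  minimize  5y1 + 7y2 + 21y3 + 4y4
  subject to:
    y1 + 2y3 + y4 >= 4
    y2 + 4y3 + y4 >= 3
    y1, y2, y3, y4 >= 0

Solving the primal: x* = (4, 0).
  primal value c^T x* = 16.
Solving the dual: y* = (0, 0, 0, 4).
  dual value b^T y* = 16.
Strong duality: c^T x* = b^T y*. Confirmed.

16


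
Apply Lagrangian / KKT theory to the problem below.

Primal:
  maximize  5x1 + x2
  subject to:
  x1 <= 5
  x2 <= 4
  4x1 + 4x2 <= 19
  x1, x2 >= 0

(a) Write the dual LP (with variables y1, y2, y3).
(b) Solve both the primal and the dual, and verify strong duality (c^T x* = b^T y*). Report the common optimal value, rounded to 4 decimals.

The standard primal-dual pair for 'max c^T x s.t. A x <= b, x >= 0' is:
  Dual:  min b^T y  s.t.  A^T y >= c,  y >= 0.

So the dual LP is:
  minimize  5y1 + 4y2 + 19y3
  subject to:
    y1 + 4y3 >= 5
    y2 + 4y3 >= 1
    y1, y2, y3 >= 0

Solving the primal: x* = (4.75, 0).
  primal value c^T x* = 23.75.
Solving the dual: y* = (0, 0, 1.25).
  dual value b^T y* = 23.75.
Strong duality: c^T x* = b^T y*. Confirmed.

23.75


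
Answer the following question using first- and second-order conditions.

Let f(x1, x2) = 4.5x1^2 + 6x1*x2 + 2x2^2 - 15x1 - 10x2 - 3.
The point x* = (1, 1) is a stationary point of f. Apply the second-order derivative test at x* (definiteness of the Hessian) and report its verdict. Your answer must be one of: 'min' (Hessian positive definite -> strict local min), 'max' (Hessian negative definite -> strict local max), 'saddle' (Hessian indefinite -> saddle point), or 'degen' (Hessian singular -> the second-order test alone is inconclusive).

Compute the Hessian H = grad^2 f:
  H = [[9, 6], [6, 4]]
Verify stationarity: grad f(x*) = H x* + g = (0, 0).
Eigenvalues of H: 0, 13.
H has a zero eigenvalue (singular; positive semidefinite but not definite), so H is neither positive definite, negative definite, nor indefinite. The second-order test alone is inconclusive -> degen.
(Indeed, f is constant along the null direction of H through x*, so x* is not a strict local extremum.)

degen


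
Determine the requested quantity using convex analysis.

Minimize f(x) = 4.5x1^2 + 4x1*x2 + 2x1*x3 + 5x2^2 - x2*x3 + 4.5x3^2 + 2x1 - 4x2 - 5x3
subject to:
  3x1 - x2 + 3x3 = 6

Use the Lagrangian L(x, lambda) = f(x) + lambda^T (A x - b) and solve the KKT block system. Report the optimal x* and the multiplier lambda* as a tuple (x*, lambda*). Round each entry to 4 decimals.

Form the Lagrangian:
  L(x, lambda) = (1/2) x^T Q x + c^T x + lambda^T (A x - b)
Stationarity (grad_x L = 0): Q x + c + A^T lambda = 0.
Primal feasibility: A x = b.

This gives the KKT block system:
  [ Q   A^T ] [ x     ]   [-c ]
  [ A    0  ] [ lambda ] = [ b ]

Solving the linear system:
  x*      = (0.4935, 0.0339, 1.5178)
  lambda* = (-3.2044)
  f(x*)   = 6.2443

x* = (0.4935, 0.0339, 1.5178), lambda* = (-3.2044)


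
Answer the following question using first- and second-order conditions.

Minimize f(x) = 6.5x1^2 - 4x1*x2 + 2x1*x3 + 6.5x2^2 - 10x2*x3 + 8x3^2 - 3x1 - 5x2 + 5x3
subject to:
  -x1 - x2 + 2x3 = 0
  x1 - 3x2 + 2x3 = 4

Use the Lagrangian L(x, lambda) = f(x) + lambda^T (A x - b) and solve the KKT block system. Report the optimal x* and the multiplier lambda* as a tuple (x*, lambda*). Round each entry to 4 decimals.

Form the Lagrangian:
  L(x, lambda) = (1/2) x^T Q x + c^T x + lambda^T (A x - b)
Stationarity (grad_x L = 0): Q x + c + A^T lambda = 0.
Primal feasibility: A x = b.

This gives the KKT block system:
  [ Q   A^T ] [ x     ]   [-c ]
  [ A    0  ] [ lambda ] = [ b ]

Solving the linear system:
  x*      = (0.5, -1.5, -0.5)
  lambda* = (1, -7.5)
  f(x*)   = 16.75

x* = (0.5, -1.5, -0.5), lambda* = (1, -7.5)


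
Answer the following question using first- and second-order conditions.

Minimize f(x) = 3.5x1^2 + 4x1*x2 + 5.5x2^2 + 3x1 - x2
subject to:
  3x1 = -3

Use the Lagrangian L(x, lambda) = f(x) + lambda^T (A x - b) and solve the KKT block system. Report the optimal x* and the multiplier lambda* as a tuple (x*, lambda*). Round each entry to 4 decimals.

Form the Lagrangian:
  L(x, lambda) = (1/2) x^T Q x + c^T x + lambda^T (A x - b)
Stationarity (grad_x L = 0): Q x + c + A^T lambda = 0.
Primal feasibility: A x = b.

This gives the KKT block system:
  [ Q   A^T ] [ x     ]   [-c ]
  [ A    0  ] [ lambda ] = [ b ]

Solving the linear system:
  x*      = (-1, 0.4545)
  lambda* = (0.7273)
  f(x*)   = -0.6364

x* = (-1, 0.4545), lambda* = (0.7273)


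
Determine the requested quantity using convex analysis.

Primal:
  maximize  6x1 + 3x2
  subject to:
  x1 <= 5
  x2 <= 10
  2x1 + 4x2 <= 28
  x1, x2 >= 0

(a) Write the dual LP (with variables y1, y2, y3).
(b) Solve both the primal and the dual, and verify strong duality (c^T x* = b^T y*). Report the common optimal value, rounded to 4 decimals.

The standard primal-dual pair for 'max c^T x s.t. A x <= b, x >= 0' is:
  Dual:  min b^T y  s.t.  A^T y >= c,  y >= 0.

So the dual LP is:
  minimize  5y1 + 10y2 + 28y3
  subject to:
    y1 + 2y3 >= 6
    y2 + 4y3 >= 3
    y1, y2, y3 >= 0

Solving the primal: x* = (5, 4.5).
  primal value c^T x* = 43.5.
Solving the dual: y* = (4.5, 0, 0.75).
  dual value b^T y* = 43.5.
Strong duality: c^T x* = b^T y*. Confirmed.

43.5


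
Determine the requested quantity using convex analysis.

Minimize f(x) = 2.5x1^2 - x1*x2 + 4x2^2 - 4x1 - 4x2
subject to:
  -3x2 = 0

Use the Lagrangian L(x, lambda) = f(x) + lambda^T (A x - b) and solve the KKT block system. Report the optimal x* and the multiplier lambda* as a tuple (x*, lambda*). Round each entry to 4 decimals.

Form the Lagrangian:
  L(x, lambda) = (1/2) x^T Q x + c^T x + lambda^T (A x - b)
Stationarity (grad_x L = 0): Q x + c + A^T lambda = 0.
Primal feasibility: A x = b.

This gives the KKT block system:
  [ Q   A^T ] [ x     ]   [-c ]
  [ A    0  ] [ lambda ] = [ b ]

Solving the linear system:
  x*      = (0.8, 0)
  lambda* = (-1.6)
  f(x*)   = -1.6

x* = (0.8, 0), lambda* = (-1.6)


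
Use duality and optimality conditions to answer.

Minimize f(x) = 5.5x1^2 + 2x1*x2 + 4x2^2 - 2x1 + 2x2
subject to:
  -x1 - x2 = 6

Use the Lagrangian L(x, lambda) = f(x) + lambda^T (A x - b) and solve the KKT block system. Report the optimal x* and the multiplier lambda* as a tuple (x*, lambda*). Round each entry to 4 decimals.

Form the Lagrangian:
  L(x, lambda) = (1/2) x^T Q x + c^T x + lambda^T (A x - b)
Stationarity (grad_x L = 0): Q x + c + A^T lambda = 0.
Primal feasibility: A x = b.

This gives the KKT block system:
  [ Q   A^T ] [ x     ]   [-c ]
  [ A    0  ] [ lambda ] = [ b ]

Solving the linear system:
  x*      = (-2.1333, -3.8667)
  lambda* = (-33.2)
  f(x*)   = 97.8667

x* = (-2.1333, -3.8667), lambda* = (-33.2)


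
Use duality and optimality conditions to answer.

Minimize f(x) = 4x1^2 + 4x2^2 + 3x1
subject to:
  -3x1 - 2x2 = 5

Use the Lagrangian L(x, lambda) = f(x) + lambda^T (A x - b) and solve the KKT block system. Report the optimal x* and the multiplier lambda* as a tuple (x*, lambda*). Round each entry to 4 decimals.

Form the Lagrangian:
  L(x, lambda) = (1/2) x^T Q x + c^T x + lambda^T (A x - b)
Stationarity (grad_x L = 0): Q x + c + A^T lambda = 0.
Primal feasibility: A x = b.

This gives the KKT block system:
  [ Q   A^T ] [ x     ]   [-c ]
  [ A    0  ] [ lambda ] = [ b ]

Solving the linear system:
  x*      = (-1.2692, -0.5962)
  lambda* = (-2.3846)
  f(x*)   = 4.0577

x* = (-1.2692, -0.5962), lambda* = (-2.3846)


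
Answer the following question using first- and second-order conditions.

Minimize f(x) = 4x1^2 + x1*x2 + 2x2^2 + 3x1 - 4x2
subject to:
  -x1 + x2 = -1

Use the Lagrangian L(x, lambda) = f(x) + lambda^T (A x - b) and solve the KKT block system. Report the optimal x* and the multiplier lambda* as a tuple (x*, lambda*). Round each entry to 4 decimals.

Form the Lagrangian:
  L(x, lambda) = (1/2) x^T Q x + c^T x + lambda^T (A x - b)
Stationarity (grad_x L = 0): Q x + c + A^T lambda = 0.
Primal feasibility: A x = b.

This gives the KKT block system:
  [ Q   A^T ] [ x     ]   [-c ]
  [ A    0  ] [ lambda ] = [ b ]

Solving the linear system:
  x*      = (0.4286, -0.5714)
  lambda* = (5.8571)
  f(x*)   = 4.7143

x* = (0.4286, -0.5714), lambda* = (5.8571)


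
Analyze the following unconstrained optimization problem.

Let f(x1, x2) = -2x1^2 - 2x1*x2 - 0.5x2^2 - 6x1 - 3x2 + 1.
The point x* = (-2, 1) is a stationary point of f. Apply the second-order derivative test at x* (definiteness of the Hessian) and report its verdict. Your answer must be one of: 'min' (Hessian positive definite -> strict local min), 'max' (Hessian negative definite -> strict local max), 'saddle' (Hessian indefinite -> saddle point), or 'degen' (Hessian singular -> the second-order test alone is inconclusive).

Compute the Hessian H = grad^2 f:
  H = [[-4, -2], [-2, -1]]
Verify stationarity: grad f(x*) = H x* + g = (0, 0).
Eigenvalues of H: -5, 0.
H has a zero eigenvalue (singular; negative semidefinite but not definite), so H is neither positive definite, negative definite, nor indefinite. The second-order test alone is inconclusive -> degen.
(Indeed, f is constant along the null direction of H through x*, so x* is not a strict local extremum.)

degen


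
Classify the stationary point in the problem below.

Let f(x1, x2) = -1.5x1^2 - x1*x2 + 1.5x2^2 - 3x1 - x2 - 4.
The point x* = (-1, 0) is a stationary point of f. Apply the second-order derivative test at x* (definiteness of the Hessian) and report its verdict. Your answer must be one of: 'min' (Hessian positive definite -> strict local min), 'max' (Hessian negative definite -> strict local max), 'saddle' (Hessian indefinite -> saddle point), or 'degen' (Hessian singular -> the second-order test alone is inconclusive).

Compute the Hessian H = grad^2 f:
  H = [[-3, -1], [-1, 3]]
Verify stationarity: grad f(x*) = H x* + g = (0, 0).
Eigenvalues of H: -3.1623, 3.1623.
Eigenvalues have mixed signs, so H is indefinite -> x* is a saddle point.

saddle


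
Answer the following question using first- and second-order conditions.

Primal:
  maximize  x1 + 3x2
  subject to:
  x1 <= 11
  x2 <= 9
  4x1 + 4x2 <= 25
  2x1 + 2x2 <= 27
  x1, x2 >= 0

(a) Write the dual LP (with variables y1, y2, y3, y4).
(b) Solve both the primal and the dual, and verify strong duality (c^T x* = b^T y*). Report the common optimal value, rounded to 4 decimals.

The standard primal-dual pair for 'max c^T x s.t. A x <= b, x >= 0' is:
  Dual:  min b^T y  s.t.  A^T y >= c,  y >= 0.

So the dual LP is:
  minimize  11y1 + 9y2 + 25y3 + 27y4
  subject to:
    y1 + 4y3 + 2y4 >= 1
    y2 + 4y3 + 2y4 >= 3
    y1, y2, y3, y4 >= 0

Solving the primal: x* = (0, 6.25).
  primal value c^T x* = 18.75.
Solving the dual: y* = (0, 0, 0.75, 0).
  dual value b^T y* = 18.75.
Strong duality: c^T x* = b^T y*. Confirmed.

18.75


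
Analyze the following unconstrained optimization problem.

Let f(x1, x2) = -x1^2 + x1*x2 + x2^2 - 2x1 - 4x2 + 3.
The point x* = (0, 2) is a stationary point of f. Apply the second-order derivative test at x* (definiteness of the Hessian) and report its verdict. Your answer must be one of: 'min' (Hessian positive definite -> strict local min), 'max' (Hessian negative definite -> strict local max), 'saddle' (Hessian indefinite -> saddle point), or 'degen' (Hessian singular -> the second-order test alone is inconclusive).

Compute the Hessian H = grad^2 f:
  H = [[-2, 1], [1, 2]]
Verify stationarity: grad f(x*) = H x* + g = (0, 0).
Eigenvalues of H: -2.2361, 2.2361.
Eigenvalues have mixed signs, so H is indefinite -> x* is a saddle point.

saddle


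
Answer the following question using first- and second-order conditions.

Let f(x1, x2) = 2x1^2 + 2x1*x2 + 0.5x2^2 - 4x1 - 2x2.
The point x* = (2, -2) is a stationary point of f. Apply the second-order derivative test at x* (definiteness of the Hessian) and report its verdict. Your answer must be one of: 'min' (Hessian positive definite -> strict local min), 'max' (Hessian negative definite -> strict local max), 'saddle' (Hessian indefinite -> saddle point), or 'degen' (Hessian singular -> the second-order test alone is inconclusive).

Compute the Hessian H = grad^2 f:
  H = [[4, 2], [2, 1]]
Verify stationarity: grad f(x*) = H x* + g = (0, 0).
Eigenvalues of H: 0, 5.
H has a zero eigenvalue (singular; positive semidefinite but not definite), so H is neither positive definite, negative definite, nor indefinite. The second-order test alone is inconclusive -> degen.
(Indeed, f is constant along the null direction of H through x*, so x* is not a strict local extremum.)

degen


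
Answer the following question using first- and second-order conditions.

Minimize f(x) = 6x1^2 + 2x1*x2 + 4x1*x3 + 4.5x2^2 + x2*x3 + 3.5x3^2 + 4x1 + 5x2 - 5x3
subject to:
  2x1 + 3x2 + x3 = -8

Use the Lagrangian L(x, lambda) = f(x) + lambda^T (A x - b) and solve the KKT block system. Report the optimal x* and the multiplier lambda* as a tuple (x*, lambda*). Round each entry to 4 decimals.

Form the Lagrangian:
  L(x, lambda) = (1/2) x^T Q x + c^T x + lambda^T (A x - b)
Stationarity (grad_x L = 0): Q x + c + A^T lambda = 0.
Primal feasibility: A x = b.

This gives the KKT block system:
  [ Q   A^T ] [ x     ]   [-c ]
  [ A    0  ] [ lambda ] = [ b ]

Solving the linear system:
  x*      = (-1.1754, -2.193, 0.9298)
  lambda* = (5.386)
  f(x*)   = 11.386

x* = (-1.1754, -2.193, 0.9298), lambda* = (5.386)


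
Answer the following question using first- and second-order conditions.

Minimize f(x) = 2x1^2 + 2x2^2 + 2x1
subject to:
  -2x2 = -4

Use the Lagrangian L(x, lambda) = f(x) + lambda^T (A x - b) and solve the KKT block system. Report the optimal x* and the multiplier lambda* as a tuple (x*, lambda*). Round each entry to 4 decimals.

Form the Lagrangian:
  L(x, lambda) = (1/2) x^T Q x + c^T x + lambda^T (A x - b)
Stationarity (grad_x L = 0): Q x + c + A^T lambda = 0.
Primal feasibility: A x = b.

This gives the KKT block system:
  [ Q   A^T ] [ x     ]   [-c ]
  [ A    0  ] [ lambda ] = [ b ]

Solving the linear system:
  x*      = (-0.5, 2)
  lambda* = (4)
  f(x*)   = 7.5

x* = (-0.5, 2), lambda* = (4)


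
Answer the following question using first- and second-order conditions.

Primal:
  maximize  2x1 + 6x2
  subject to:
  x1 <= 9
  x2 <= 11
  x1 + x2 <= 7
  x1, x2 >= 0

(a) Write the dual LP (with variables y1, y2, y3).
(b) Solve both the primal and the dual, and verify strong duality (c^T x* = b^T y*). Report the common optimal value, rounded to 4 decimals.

The standard primal-dual pair for 'max c^T x s.t. A x <= b, x >= 0' is:
  Dual:  min b^T y  s.t.  A^T y >= c,  y >= 0.

So the dual LP is:
  minimize  9y1 + 11y2 + 7y3
  subject to:
    y1 + y3 >= 2
    y2 + y3 >= 6
    y1, y2, y3 >= 0

Solving the primal: x* = (0, 7).
  primal value c^T x* = 42.
Solving the dual: y* = (0, 0, 6).
  dual value b^T y* = 42.
Strong duality: c^T x* = b^T y*. Confirmed.

42


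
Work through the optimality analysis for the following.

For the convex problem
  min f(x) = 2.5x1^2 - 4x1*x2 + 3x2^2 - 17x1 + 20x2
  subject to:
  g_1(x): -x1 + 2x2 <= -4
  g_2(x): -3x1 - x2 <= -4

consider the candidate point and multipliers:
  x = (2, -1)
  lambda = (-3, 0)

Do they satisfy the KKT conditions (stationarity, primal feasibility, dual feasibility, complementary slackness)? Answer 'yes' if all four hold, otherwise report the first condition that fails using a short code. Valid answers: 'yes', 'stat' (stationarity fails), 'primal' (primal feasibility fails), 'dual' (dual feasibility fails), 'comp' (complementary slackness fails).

Gradient of f: grad f(x) = Q x + c = (-3, 6)
Constraint values g_i(x) = a_i^T x - b_i:
  g_1((2, -1)) = 0
  g_2((2, -1)) = -1
Stationarity residual: grad f(x) + sum_i lambda_i a_i = (0, 0)
  -> stationarity OK
Primal feasibility (all g_i <= 0): OK
Dual feasibility (all lambda_i >= 0): FAILS
Complementary slackness (lambda_i * g_i(x) = 0 for all i): OK

Verdict: the first failing condition is dual_feasibility -> dual.

dual


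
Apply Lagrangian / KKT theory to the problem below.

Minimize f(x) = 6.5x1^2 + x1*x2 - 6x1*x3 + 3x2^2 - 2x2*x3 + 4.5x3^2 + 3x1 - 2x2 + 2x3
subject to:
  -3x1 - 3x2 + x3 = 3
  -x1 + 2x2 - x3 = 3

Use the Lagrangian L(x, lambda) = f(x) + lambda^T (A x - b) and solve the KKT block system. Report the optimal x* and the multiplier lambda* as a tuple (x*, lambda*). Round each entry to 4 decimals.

Form the Lagrangian:
  L(x, lambda) = (1/2) x^T Q x + c^T x + lambda^T (A x - b)
Stationarity (grad_x L = 0): Q x + c + A^T lambda = 0.
Primal feasibility: A x = b.

This gives the KKT block system:
  [ Q   A^T ] [ x     ]   [-c ]
  [ A    0  ] [ lambda ] = [ b ]

Solving the linear system:
  x*      = (-1.5214, 0.0856, -1.3073)
  lambda* = (-2.0101, -2.8186)
  f(x*)   = 3.568

x* = (-1.5214, 0.0856, -1.3073), lambda* = (-2.0101, -2.8186)


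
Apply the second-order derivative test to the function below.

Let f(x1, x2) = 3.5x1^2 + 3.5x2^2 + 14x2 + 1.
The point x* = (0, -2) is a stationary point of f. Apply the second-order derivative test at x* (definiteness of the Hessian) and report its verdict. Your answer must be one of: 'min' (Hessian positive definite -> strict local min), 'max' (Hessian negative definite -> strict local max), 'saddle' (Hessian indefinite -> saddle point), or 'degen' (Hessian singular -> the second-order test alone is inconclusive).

Compute the Hessian H = grad^2 f:
  H = [[7, 0], [0, 7]]
Verify stationarity: grad f(x*) = H x* + g = (0, 0).
Eigenvalues of H: 7, 7.
Both eigenvalues > 0, so H is positive definite -> x* is a strict local min.

min


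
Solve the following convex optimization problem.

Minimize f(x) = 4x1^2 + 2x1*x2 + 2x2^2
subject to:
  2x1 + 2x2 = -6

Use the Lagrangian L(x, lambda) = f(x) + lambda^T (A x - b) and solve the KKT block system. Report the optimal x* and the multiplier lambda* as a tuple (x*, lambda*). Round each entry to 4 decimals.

Form the Lagrangian:
  L(x, lambda) = (1/2) x^T Q x + c^T x + lambda^T (A x - b)
Stationarity (grad_x L = 0): Q x + c + A^T lambda = 0.
Primal feasibility: A x = b.

This gives the KKT block system:
  [ Q   A^T ] [ x     ]   [-c ]
  [ A    0  ] [ lambda ] = [ b ]

Solving the linear system:
  x*      = (-0.75, -2.25)
  lambda* = (5.25)
  f(x*)   = 15.75

x* = (-0.75, -2.25), lambda* = (5.25)


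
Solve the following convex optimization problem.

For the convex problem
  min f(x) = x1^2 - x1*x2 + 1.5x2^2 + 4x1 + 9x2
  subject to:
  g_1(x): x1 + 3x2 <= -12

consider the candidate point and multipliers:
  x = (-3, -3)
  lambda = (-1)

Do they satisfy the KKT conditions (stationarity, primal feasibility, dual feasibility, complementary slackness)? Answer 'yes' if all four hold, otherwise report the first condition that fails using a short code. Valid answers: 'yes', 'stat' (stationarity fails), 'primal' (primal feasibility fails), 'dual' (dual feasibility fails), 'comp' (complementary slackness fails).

Gradient of f: grad f(x) = Q x + c = (1, 3)
Constraint values g_i(x) = a_i^T x - b_i:
  g_1((-3, -3)) = 0
Stationarity residual: grad f(x) + sum_i lambda_i a_i = (0, 0)
  -> stationarity OK
Primal feasibility (all g_i <= 0): OK
Dual feasibility (all lambda_i >= 0): FAILS
Complementary slackness (lambda_i * g_i(x) = 0 for all i): OK

Verdict: the first failing condition is dual_feasibility -> dual.

dual


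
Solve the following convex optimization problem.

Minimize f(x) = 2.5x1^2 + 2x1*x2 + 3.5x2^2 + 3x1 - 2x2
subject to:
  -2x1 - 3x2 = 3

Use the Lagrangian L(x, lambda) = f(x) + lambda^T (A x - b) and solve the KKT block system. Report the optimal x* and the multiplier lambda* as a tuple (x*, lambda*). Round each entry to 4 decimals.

Form the Lagrangian:
  L(x, lambda) = (1/2) x^T Q x + c^T x + lambda^T (A x - b)
Stationarity (grad_x L = 0): Q x + c + A^T lambda = 0.
Primal feasibility: A x = b.

This gives the KKT block system:
  [ Q   A^T ] [ x     ]   [-c ]
  [ A    0  ] [ lambda ] = [ b ]

Solving the linear system:
  x*      = (-1.2857, -0.1429)
  lambda* = (-1.8571)
  f(x*)   = 1

x* = (-1.2857, -0.1429), lambda* = (-1.8571)


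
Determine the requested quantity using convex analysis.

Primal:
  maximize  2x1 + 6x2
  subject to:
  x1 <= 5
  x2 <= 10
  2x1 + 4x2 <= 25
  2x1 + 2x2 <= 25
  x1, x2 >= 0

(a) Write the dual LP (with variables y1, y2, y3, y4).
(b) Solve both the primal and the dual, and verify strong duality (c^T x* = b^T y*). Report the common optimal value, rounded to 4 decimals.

The standard primal-dual pair for 'max c^T x s.t. A x <= b, x >= 0' is:
  Dual:  min b^T y  s.t.  A^T y >= c,  y >= 0.

So the dual LP is:
  minimize  5y1 + 10y2 + 25y3 + 25y4
  subject to:
    y1 + 2y3 + 2y4 >= 2
    y2 + 4y3 + 2y4 >= 6
    y1, y2, y3, y4 >= 0

Solving the primal: x* = (0, 6.25).
  primal value c^T x* = 37.5.
Solving the dual: y* = (0, 0, 1.5, 0).
  dual value b^T y* = 37.5.
Strong duality: c^T x* = b^T y*. Confirmed.

37.5


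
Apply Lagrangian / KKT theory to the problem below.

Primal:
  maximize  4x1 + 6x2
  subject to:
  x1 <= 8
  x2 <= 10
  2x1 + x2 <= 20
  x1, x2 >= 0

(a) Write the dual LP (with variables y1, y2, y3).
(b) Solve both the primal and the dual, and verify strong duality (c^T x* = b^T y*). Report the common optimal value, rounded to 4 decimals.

The standard primal-dual pair for 'max c^T x s.t. A x <= b, x >= 0' is:
  Dual:  min b^T y  s.t.  A^T y >= c,  y >= 0.

So the dual LP is:
  minimize  8y1 + 10y2 + 20y3
  subject to:
    y1 + 2y3 >= 4
    y2 + y3 >= 6
    y1, y2, y3 >= 0

Solving the primal: x* = (5, 10).
  primal value c^T x* = 80.
Solving the dual: y* = (0, 4, 2).
  dual value b^T y* = 80.
Strong duality: c^T x* = b^T y*. Confirmed.

80


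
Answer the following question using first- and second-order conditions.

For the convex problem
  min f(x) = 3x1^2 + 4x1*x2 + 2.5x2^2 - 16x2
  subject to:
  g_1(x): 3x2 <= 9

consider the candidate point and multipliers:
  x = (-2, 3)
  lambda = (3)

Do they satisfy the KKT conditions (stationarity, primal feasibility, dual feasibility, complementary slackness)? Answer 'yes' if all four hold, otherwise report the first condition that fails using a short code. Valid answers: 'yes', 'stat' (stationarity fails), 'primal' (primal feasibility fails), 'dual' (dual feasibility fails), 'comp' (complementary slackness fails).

Gradient of f: grad f(x) = Q x + c = (0, -9)
Constraint values g_i(x) = a_i^T x - b_i:
  g_1((-2, 3)) = 0
Stationarity residual: grad f(x) + sum_i lambda_i a_i = (0, 0)
  -> stationarity OK
Primal feasibility (all g_i <= 0): OK
Dual feasibility (all lambda_i >= 0): OK
Complementary slackness (lambda_i * g_i(x) = 0 for all i): OK

Verdict: yes, KKT holds.

yes


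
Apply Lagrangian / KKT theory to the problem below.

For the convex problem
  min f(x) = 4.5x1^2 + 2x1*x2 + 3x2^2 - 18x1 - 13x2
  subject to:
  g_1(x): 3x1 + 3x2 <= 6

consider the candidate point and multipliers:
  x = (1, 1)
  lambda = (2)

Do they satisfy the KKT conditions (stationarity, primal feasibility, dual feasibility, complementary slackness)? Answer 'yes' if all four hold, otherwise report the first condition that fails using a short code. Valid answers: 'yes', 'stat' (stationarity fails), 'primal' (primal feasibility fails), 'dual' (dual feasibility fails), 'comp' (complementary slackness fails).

Gradient of f: grad f(x) = Q x + c = (-7, -5)
Constraint values g_i(x) = a_i^T x - b_i:
  g_1((1, 1)) = 0
Stationarity residual: grad f(x) + sum_i lambda_i a_i = (-1, 1)
  -> stationarity FAILS
Primal feasibility (all g_i <= 0): OK
Dual feasibility (all lambda_i >= 0): OK
Complementary slackness (lambda_i * g_i(x) = 0 for all i): OK

Verdict: the first failing condition is stationarity -> stat.

stat


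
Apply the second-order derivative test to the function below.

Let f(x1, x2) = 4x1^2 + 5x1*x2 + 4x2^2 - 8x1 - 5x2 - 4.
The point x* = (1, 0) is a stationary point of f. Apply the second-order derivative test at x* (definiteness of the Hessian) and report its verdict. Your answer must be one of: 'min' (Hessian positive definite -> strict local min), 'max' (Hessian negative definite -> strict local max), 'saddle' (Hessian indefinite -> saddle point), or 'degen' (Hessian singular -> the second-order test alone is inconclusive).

Compute the Hessian H = grad^2 f:
  H = [[8, 5], [5, 8]]
Verify stationarity: grad f(x*) = H x* + g = (0, 0).
Eigenvalues of H: 3, 13.
Both eigenvalues > 0, so H is positive definite -> x* is a strict local min.

min


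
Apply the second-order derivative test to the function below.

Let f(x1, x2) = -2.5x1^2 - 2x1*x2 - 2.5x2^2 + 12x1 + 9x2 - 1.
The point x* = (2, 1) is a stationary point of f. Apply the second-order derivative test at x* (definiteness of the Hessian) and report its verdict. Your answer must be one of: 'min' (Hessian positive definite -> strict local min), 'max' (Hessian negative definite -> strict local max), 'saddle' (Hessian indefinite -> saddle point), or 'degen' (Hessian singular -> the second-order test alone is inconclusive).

Compute the Hessian H = grad^2 f:
  H = [[-5, -2], [-2, -5]]
Verify stationarity: grad f(x*) = H x* + g = (0, 0).
Eigenvalues of H: -7, -3.
Both eigenvalues < 0, so H is negative definite -> x* is a strict local max.

max


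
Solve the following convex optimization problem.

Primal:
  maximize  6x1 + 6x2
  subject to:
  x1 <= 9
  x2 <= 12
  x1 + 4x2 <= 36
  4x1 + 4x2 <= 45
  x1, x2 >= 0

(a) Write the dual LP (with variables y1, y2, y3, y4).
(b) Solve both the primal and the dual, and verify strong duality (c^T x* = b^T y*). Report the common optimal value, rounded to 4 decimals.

The standard primal-dual pair for 'max c^T x s.t. A x <= b, x >= 0' is:
  Dual:  min b^T y  s.t.  A^T y >= c,  y >= 0.

So the dual LP is:
  minimize  9y1 + 12y2 + 36y3 + 45y4
  subject to:
    y1 + y3 + 4y4 >= 6
    y2 + 4y3 + 4y4 >= 6
    y1, y2, y3, y4 >= 0

Solving the primal: x* = (9, 2.25).
  primal value c^T x* = 67.5.
Solving the dual: y* = (0, 0, 0, 1.5).
  dual value b^T y* = 67.5.
Strong duality: c^T x* = b^T y*. Confirmed.

67.5


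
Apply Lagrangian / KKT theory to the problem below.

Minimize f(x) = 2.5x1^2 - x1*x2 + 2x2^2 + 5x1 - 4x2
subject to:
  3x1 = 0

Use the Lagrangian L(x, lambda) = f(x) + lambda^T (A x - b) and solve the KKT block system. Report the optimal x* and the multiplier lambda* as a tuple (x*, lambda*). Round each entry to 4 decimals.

Form the Lagrangian:
  L(x, lambda) = (1/2) x^T Q x + c^T x + lambda^T (A x - b)
Stationarity (grad_x L = 0): Q x + c + A^T lambda = 0.
Primal feasibility: A x = b.

This gives the KKT block system:
  [ Q   A^T ] [ x     ]   [-c ]
  [ A    0  ] [ lambda ] = [ b ]

Solving the linear system:
  x*      = (0, 1)
  lambda* = (-1.3333)
  f(x*)   = -2

x* = (0, 1), lambda* = (-1.3333)


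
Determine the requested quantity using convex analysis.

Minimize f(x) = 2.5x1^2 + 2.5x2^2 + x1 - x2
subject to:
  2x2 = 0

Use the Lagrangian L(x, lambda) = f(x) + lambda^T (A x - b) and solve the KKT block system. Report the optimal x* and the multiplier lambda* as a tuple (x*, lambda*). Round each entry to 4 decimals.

Form the Lagrangian:
  L(x, lambda) = (1/2) x^T Q x + c^T x + lambda^T (A x - b)
Stationarity (grad_x L = 0): Q x + c + A^T lambda = 0.
Primal feasibility: A x = b.

This gives the KKT block system:
  [ Q   A^T ] [ x     ]   [-c ]
  [ A    0  ] [ lambda ] = [ b ]

Solving the linear system:
  x*      = (-0.2, 0)
  lambda* = (0.5)
  f(x*)   = -0.1

x* = (-0.2, 0), lambda* = (0.5)


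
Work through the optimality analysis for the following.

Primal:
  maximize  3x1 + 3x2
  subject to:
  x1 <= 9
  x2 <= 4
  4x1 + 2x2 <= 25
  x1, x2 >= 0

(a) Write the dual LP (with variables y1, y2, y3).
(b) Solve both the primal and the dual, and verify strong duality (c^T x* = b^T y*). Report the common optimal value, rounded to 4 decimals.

The standard primal-dual pair for 'max c^T x s.t. A x <= b, x >= 0' is:
  Dual:  min b^T y  s.t.  A^T y >= c,  y >= 0.

So the dual LP is:
  minimize  9y1 + 4y2 + 25y3
  subject to:
    y1 + 4y3 >= 3
    y2 + 2y3 >= 3
    y1, y2, y3 >= 0

Solving the primal: x* = (4.25, 4).
  primal value c^T x* = 24.75.
Solving the dual: y* = (0, 1.5, 0.75).
  dual value b^T y* = 24.75.
Strong duality: c^T x* = b^T y*. Confirmed.

24.75


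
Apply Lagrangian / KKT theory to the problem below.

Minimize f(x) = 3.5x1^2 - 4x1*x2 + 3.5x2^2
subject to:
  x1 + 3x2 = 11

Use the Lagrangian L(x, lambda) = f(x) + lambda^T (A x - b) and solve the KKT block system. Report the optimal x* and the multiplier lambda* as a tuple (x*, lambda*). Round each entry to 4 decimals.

Form the Lagrangian:
  L(x, lambda) = (1/2) x^T Q x + c^T x + lambda^T (A x - b)
Stationarity (grad_x L = 0): Q x + c + A^T lambda = 0.
Primal feasibility: A x = b.

This gives the KKT block system:
  [ Q   A^T ] [ x     ]   [-c ]
  [ A    0  ] [ lambda ] = [ b ]

Solving the linear system:
  x*      = (2.2234, 2.9255)
  lambda* = (-3.8617)
  f(x*)   = 21.2394

x* = (2.2234, 2.9255), lambda* = (-3.8617)


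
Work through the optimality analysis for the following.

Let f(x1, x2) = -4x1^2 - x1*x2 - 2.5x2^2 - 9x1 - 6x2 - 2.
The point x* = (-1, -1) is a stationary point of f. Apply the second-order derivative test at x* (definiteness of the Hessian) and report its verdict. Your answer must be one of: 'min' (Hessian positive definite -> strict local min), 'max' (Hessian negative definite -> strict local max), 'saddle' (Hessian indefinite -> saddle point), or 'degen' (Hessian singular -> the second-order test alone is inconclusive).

Compute the Hessian H = grad^2 f:
  H = [[-8, -1], [-1, -5]]
Verify stationarity: grad f(x*) = H x* + g = (0, 0).
Eigenvalues of H: -8.3028, -4.6972.
Both eigenvalues < 0, so H is negative definite -> x* is a strict local max.

max


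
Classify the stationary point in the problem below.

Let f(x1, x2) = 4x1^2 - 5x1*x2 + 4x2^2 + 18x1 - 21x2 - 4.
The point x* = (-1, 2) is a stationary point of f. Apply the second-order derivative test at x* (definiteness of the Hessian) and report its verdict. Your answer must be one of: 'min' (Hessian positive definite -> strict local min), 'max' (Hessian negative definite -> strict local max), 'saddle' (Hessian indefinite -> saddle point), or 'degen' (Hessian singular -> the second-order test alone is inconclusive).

Compute the Hessian H = grad^2 f:
  H = [[8, -5], [-5, 8]]
Verify stationarity: grad f(x*) = H x* + g = (0, 0).
Eigenvalues of H: 3, 13.
Both eigenvalues > 0, so H is positive definite -> x* is a strict local min.

min


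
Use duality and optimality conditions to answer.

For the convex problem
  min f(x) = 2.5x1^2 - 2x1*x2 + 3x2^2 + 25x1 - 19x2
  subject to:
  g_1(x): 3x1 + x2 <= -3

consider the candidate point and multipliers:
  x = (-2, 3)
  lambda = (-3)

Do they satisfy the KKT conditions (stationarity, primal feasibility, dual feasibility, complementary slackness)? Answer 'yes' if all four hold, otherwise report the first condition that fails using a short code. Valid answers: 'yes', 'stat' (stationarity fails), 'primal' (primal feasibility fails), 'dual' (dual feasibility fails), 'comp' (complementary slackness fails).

Gradient of f: grad f(x) = Q x + c = (9, 3)
Constraint values g_i(x) = a_i^T x - b_i:
  g_1((-2, 3)) = 0
Stationarity residual: grad f(x) + sum_i lambda_i a_i = (0, 0)
  -> stationarity OK
Primal feasibility (all g_i <= 0): OK
Dual feasibility (all lambda_i >= 0): FAILS
Complementary slackness (lambda_i * g_i(x) = 0 for all i): OK

Verdict: the first failing condition is dual_feasibility -> dual.

dual


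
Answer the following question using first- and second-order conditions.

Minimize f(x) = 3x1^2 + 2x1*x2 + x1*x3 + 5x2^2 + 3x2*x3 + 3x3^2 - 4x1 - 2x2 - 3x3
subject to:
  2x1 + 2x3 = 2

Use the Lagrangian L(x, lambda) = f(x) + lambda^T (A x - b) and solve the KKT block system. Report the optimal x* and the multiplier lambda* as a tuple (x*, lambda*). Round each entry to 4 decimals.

Form the Lagrangian:
  L(x, lambda) = (1/2) x^T Q x + c^T x + lambda^T (A x - b)
Stationarity (grad_x L = 0): Q x + c + A^T lambda = 0.
Primal feasibility: A x = b.

This gives the KKT block system:
  [ Q   A^T ] [ x     ]   [-c ]
  [ A    0  ] [ lambda ] = [ b ]

Solving the linear system:
  x*      = (0.596, -0.0404, 0.404)
  lambda* = (0.0505)
  f(x*)   = -1.8081

x* = (0.596, -0.0404, 0.404), lambda* = (0.0505)


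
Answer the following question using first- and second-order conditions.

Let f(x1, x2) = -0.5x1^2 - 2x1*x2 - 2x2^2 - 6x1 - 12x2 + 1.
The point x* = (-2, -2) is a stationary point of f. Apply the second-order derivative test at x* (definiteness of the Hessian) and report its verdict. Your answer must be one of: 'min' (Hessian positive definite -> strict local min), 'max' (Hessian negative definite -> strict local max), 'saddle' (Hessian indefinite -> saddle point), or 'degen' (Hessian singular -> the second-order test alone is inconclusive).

Compute the Hessian H = grad^2 f:
  H = [[-1, -2], [-2, -4]]
Verify stationarity: grad f(x*) = H x* + g = (0, 0).
Eigenvalues of H: -5, 0.
H has a zero eigenvalue (singular; negative semidefinite but not definite), so H is neither positive definite, negative definite, nor indefinite. The second-order test alone is inconclusive -> degen.
(Indeed, f is constant along the null direction of H through x*, so x* is not a strict local extremum.)

degen


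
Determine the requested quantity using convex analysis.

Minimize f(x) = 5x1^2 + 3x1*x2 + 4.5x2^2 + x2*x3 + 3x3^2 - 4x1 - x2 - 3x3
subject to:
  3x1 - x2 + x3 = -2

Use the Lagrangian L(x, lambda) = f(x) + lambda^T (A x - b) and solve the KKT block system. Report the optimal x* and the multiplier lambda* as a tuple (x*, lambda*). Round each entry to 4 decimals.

Form the Lagrangian:
  L(x, lambda) = (1/2) x^T Q x + c^T x + lambda^T (A x - b)
Stationarity (grad_x L = 0): Q x + c + A^T lambda = 0.
Primal feasibility: A x = b.

This gives the KKT block system:
  [ Q   A^T ] [ x     ]   [-c ]
  [ A    0  ] [ lambda ] = [ b ]

Solving the linear system:
  x*      = (-0.4882, 0.5419, 0.0065)
  lambda* = (2.4188)
  f(x*)   = 3.1145

x* = (-0.4882, 0.5419, 0.0065), lambda* = (2.4188)


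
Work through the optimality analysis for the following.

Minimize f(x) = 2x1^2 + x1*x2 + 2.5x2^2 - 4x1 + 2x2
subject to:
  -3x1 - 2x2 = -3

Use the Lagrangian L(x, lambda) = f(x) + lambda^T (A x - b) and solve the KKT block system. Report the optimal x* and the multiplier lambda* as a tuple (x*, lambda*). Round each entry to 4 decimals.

Form the Lagrangian:
  L(x, lambda) = (1/2) x^T Q x + c^T x + lambda^T (A x - b)
Stationarity (grad_x L = 0): Q x + c + A^T lambda = 0.
Primal feasibility: A x = b.

This gives the KKT block system:
  [ Q   A^T ] [ x     ]   [-c ]
  [ A    0  ] [ lambda ] = [ b ]

Solving the linear system:
  x*      = (1.3673, -0.551)
  lambda* = (0.3061)
  f(x*)   = -2.8265

x* = (1.3673, -0.551), lambda* = (0.3061)


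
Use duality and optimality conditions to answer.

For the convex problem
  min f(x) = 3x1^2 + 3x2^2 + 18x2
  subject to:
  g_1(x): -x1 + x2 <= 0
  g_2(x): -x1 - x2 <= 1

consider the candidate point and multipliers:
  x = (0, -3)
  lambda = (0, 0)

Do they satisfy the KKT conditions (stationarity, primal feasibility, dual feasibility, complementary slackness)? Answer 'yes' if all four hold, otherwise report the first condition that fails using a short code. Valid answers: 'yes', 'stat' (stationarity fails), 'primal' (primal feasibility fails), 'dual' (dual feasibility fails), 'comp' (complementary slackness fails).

Gradient of f: grad f(x) = Q x + c = (0, 0)
Constraint values g_i(x) = a_i^T x - b_i:
  g_1((0, -3)) = -3
  g_2((0, -3)) = 2
Stationarity residual: grad f(x) + sum_i lambda_i a_i = (0, 0)
  -> stationarity OK
Primal feasibility (all g_i <= 0): FAILS
Dual feasibility (all lambda_i >= 0): OK
Complementary slackness (lambda_i * g_i(x) = 0 for all i): OK

Verdict: the first failing condition is primal_feasibility -> primal.

primal
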